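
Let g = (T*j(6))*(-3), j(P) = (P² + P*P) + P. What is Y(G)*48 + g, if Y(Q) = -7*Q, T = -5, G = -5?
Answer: 2850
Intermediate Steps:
j(P) = P + 2*P² (j(P) = (P² + P²) + P = 2*P² + P = P + 2*P²)
g = 1170 (g = -30*(1 + 2*6)*(-3) = -30*(1 + 12)*(-3) = -30*13*(-3) = -5*78*(-3) = -390*(-3) = 1170)
Y(G)*48 + g = -7*(-5)*48 + 1170 = 35*48 + 1170 = 1680 + 1170 = 2850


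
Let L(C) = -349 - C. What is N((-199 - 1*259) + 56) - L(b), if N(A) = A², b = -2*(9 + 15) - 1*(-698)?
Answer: 162603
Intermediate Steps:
b = 650 (b = -2*24 + 698 = -48 + 698 = 650)
N((-199 - 1*259) + 56) - L(b) = ((-199 - 1*259) + 56)² - (-349 - 1*650) = ((-199 - 259) + 56)² - (-349 - 650) = (-458 + 56)² - 1*(-999) = (-402)² + 999 = 161604 + 999 = 162603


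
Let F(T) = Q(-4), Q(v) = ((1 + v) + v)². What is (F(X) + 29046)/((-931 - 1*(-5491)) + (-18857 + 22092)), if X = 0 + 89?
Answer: 5819/1559 ≈ 3.7325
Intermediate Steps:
X = 89
Q(v) = (1 + 2*v)²
F(T) = 49 (F(T) = (1 + 2*(-4))² = (1 - 8)² = (-7)² = 49)
(F(X) + 29046)/((-931 - 1*(-5491)) + (-18857 + 22092)) = (49 + 29046)/((-931 - 1*(-5491)) + (-18857 + 22092)) = 29095/((-931 + 5491) + 3235) = 29095/(4560 + 3235) = 29095/7795 = 29095*(1/7795) = 5819/1559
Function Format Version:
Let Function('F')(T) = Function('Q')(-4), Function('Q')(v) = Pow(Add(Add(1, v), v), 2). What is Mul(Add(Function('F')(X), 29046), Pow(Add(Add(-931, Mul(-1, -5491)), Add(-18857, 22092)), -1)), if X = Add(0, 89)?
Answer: Rational(5819, 1559) ≈ 3.7325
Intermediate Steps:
X = 89
Function('Q')(v) = Pow(Add(1, Mul(2, v)), 2)
Function('F')(T) = 49 (Function('F')(T) = Pow(Add(1, Mul(2, -4)), 2) = Pow(Add(1, -8), 2) = Pow(-7, 2) = 49)
Mul(Add(Function('F')(X), 29046), Pow(Add(Add(-931, Mul(-1, -5491)), Add(-18857, 22092)), -1)) = Mul(Add(49, 29046), Pow(Add(Add(-931, Mul(-1, -5491)), Add(-18857, 22092)), -1)) = Mul(29095, Pow(Add(Add(-931, 5491), 3235), -1)) = Mul(29095, Pow(Add(4560, 3235), -1)) = Mul(29095, Pow(7795, -1)) = Mul(29095, Rational(1, 7795)) = Rational(5819, 1559)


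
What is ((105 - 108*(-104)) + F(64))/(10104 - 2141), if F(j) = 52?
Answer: 11389/7963 ≈ 1.4302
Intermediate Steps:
((105 - 108*(-104)) + F(64))/(10104 - 2141) = ((105 - 108*(-104)) + 52)/(10104 - 2141) = ((105 + 11232) + 52)/7963 = (11337 + 52)*(1/7963) = 11389*(1/7963) = 11389/7963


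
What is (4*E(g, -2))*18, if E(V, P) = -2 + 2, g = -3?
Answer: 0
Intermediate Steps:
E(V, P) = 0
(4*E(g, -2))*18 = (4*0)*18 = 0*18 = 0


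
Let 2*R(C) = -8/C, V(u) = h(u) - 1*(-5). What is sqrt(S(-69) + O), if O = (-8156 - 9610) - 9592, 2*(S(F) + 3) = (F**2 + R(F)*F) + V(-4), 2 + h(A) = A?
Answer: I*sqrt(24983) ≈ 158.06*I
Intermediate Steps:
h(A) = -2 + A
V(u) = 3 + u (V(u) = (-2 + u) - 1*(-5) = (-2 + u) + 5 = 3 + u)
R(C) = -4/C (R(C) = (-8/C)/2 = -4/C)
S(F) = -11/2 + F**2/2 (S(F) = -3 + ((F**2 + (-4/F)*F) + (3 - 4))/2 = -3 + ((F**2 - 4) - 1)/2 = -3 + ((-4 + F**2) - 1)/2 = -3 + (-5 + F**2)/2 = -3 + (-5/2 + F**2/2) = -11/2 + F**2/2)
O = -27358 (O = -17766 - 9592 = -27358)
sqrt(S(-69) + O) = sqrt((-11/2 + (1/2)*(-69)**2) - 27358) = sqrt((-11/2 + (1/2)*4761) - 27358) = sqrt((-11/2 + 4761/2) - 27358) = sqrt(2375 - 27358) = sqrt(-24983) = I*sqrt(24983)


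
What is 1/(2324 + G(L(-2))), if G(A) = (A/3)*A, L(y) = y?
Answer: 3/6976 ≈ 0.00043005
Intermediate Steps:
G(A) = A²/3 (G(A) = (A*(⅓))*A = (A/3)*A = A²/3)
1/(2324 + G(L(-2))) = 1/(2324 + (⅓)*(-2)²) = 1/(2324 + (⅓)*4) = 1/(2324 + 4/3) = 1/(6976/3) = 3/6976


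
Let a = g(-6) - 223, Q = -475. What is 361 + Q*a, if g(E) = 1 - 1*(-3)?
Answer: 104386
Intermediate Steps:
g(E) = 4 (g(E) = 1 + 3 = 4)
a = -219 (a = 4 - 223 = -219)
361 + Q*a = 361 - 475*(-219) = 361 + 104025 = 104386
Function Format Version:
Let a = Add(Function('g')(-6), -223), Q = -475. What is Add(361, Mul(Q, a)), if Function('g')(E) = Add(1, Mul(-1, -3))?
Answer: 104386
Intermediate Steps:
Function('g')(E) = 4 (Function('g')(E) = Add(1, 3) = 4)
a = -219 (a = Add(4, -223) = -219)
Add(361, Mul(Q, a)) = Add(361, Mul(-475, -219)) = Add(361, 104025) = 104386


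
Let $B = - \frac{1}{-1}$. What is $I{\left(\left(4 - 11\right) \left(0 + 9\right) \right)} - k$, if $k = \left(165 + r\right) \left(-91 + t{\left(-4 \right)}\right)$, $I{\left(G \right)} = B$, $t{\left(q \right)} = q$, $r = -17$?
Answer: $14061$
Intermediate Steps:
$B = 1$ ($B = \left(-1\right) \left(-1\right) = 1$)
$I{\left(G \right)} = 1$
$k = -14060$ ($k = \left(165 - 17\right) \left(-91 - 4\right) = 148 \left(-95\right) = -14060$)
$I{\left(\left(4 - 11\right) \left(0 + 9\right) \right)} - k = 1 - -14060 = 1 + 14060 = 14061$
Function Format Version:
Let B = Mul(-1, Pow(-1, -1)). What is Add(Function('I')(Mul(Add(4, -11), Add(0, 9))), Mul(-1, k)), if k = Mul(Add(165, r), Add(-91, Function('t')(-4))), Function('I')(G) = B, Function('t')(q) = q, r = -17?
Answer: 14061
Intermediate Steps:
B = 1 (B = Mul(-1, -1) = 1)
Function('I')(G) = 1
k = -14060 (k = Mul(Add(165, -17), Add(-91, -4)) = Mul(148, -95) = -14060)
Add(Function('I')(Mul(Add(4, -11), Add(0, 9))), Mul(-1, k)) = Add(1, Mul(-1, -14060)) = Add(1, 14060) = 14061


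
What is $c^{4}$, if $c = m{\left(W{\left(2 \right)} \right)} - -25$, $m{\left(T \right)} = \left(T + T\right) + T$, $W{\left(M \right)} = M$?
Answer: $923521$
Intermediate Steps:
$m{\left(T \right)} = 3 T$ ($m{\left(T \right)} = 2 T + T = 3 T$)
$c = 31$ ($c = 3 \cdot 2 - -25 = 6 + 25 = 31$)
$c^{4} = 31^{4} = 923521$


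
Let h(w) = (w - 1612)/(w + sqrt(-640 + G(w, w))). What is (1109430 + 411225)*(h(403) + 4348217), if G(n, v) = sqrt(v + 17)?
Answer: 6612137922135 - 1838471895/(403 + I*sqrt(640 - 2*sqrt(105))) ≈ 6.6121e+12 + 2.8068e+5*I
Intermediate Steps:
G(n, v) = sqrt(17 + v)
h(w) = (-1612 + w)/(w + sqrt(-640 + sqrt(17 + w))) (h(w) = (w - 1612)/(w + sqrt(-640 + sqrt(17 + w))) = (-1612 + w)/(w + sqrt(-640 + sqrt(17 + w))))
(1109430 + 411225)*(h(403) + 4348217) = (1109430 + 411225)*((-1612 + 403)/(403 + sqrt(-640 + sqrt(17 + 403))) + 4348217) = 1520655*(-1209/(403 + sqrt(-640 + sqrt(420))) + 4348217) = 1520655*(-1209/(403 + sqrt(-640 + 2*sqrt(105))) + 4348217) = 1520655*(4348217 - 1209/(403 + sqrt(-640 + 2*sqrt(105)))) = 6612137922135 - 1838471895/(403 + sqrt(-640 + 2*sqrt(105)))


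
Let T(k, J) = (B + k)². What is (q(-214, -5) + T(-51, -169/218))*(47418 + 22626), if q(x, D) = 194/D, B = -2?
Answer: 970179444/5 ≈ 1.9404e+8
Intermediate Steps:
T(k, J) = (-2 + k)²
(q(-214, -5) + T(-51, -169/218))*(47418 + 22626) = (194/(-5) + (-2 - 51)²)*(47418 + 22626) = (194*(-⅕) + (-53)²)*70044 = (-194/5 + 2809)*70044 = (13851/5)*70044 = 970179444/5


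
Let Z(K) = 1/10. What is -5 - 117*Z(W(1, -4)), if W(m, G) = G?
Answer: -167/10 ≈ -16.700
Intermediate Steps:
Z(K) = ⅒
-5 - 117*Z(W(1, -4)) = -5 - 117*⅒ = -5 - 117/10 = -167/10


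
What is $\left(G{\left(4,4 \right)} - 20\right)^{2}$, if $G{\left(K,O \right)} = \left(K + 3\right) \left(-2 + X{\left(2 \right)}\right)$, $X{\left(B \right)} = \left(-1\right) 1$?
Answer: $1681$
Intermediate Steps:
$X{\left(B \right)} = -1$
$G{\left(K,O \right)} = -9 - 3 K$ ($G{\left(K,O \right)} = \left(K + 3\right) \left(-2 - 1\right) = \left(3 + K\right) \left(-3\right) = -9 - 3 K$)
$\left(G{\left(4,4 \right)} - 20\right)^{2} = \left(\left(-9 - 12\right) - 20\right)^{2} = \left(-21 - 20\right)^{2} = \left(-41\right)^{2} = 1681$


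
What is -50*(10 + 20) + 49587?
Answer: 48087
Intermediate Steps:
-50*(10 + 20) + 49587 = -50*30 + 49587 = -1500 + 49587 = 48087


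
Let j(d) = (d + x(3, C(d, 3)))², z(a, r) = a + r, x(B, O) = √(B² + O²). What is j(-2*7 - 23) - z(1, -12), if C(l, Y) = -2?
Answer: 1393 - 74*√13 ≈ 1126.2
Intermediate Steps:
j(d) = (d + √13)² (j(d) = (d + √(3² + (-2)²))² = (d + √(9 + 4))² = (d + √13)²)
j(-2*7 - 23) - z(1, -12) = ((-2*7 - 23) + √13)² - (1 - 12) = ((-14 - 23) + √13)² - 1*(-11) = (-37 + √13)² + 11 = 11 + (-37 + √13)²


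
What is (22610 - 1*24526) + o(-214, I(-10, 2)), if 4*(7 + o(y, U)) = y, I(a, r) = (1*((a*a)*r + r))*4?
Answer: -3953/2 ≈ -1976.5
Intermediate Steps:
I(a, r) = 4*r + 4*r*a² (I(a, r) = (1*(a²*r + r))*4 = (1*(r*a² + r))*4 = (1*(r + r*a²))*4 = (r + r*a²)*4 = 4*r + 4*r*a²)
o(y, U) = -7 + y/4
(22610 - 1*24526) + o(-214, I(-10, 2)) = (22610 - 1*24526) + (-7 + (¼)*(-214)) = (22610 - 24526) + (-7 - 107/2) = -1916 - 121/2 = -3953/2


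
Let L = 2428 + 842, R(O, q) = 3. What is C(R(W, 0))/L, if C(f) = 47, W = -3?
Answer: 47/3270 ≈ 0.014373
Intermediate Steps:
L = 3270
C(R(W, 0))/L = 47/3270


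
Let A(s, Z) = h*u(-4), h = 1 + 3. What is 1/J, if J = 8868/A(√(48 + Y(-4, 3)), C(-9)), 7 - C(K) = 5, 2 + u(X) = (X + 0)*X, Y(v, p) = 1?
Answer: 14/2217 ≈ 0.0063148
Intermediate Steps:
u(X) = -2 + X² (u(X) = -2 + (X + 0)*X = -2 + X*X = -2 + X²)
h = 4
C(K) = 2 (C(K) = 7 - 1*5 = 7 - 5 = 2)
A(s, Z) = 56 (A(s, Z) = 4*(-2 + (-4)²) = 4*(-2 + 16) = 4*14 = 56)
J = 2217/14 (J = 8868/56 = 8868*(1/56) = 2217/14 ≈ 158.36)
1/J = 1/(2217/14) = 14/2217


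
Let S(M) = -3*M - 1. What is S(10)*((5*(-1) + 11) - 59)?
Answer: 1643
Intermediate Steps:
S(M) = -1 - 3*M
S(10)*((5*(-1) + 11) - 59) = (-1 - 3*10)*((5*(-1) + 11) - 59) = (-1 - 30)*((-5 + 11) - 59) = -31*(6 - 59) = -31*(-53) = 1643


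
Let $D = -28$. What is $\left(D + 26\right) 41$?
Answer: $-82$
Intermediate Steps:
$\left(D + 26\right) 41 = \left(-28 + 26\right) 41 = \left(-2\right) 41 = -82$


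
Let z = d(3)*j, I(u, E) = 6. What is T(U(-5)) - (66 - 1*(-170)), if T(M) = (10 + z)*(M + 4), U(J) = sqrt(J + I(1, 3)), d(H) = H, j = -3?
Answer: -231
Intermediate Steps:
z = -9 (z = 3*(-3) = -9)
U(J) = sqrt(6 + J) (U(J) = sqrt(J + 6) = sqrt(6 + J))
T(M) = 4 + M (T(M) = (10 - 9)*(M + 4) = 1*(4 + M) = 4 + M)
T(U(-5)) - (66 - 1*(-170)) = (4 + sqrt(6 - 5)) - (66 - 1*(-170)) = (4 + sqrt(1)) - (66 + 170) = (4 + 1) - 1*236 = 5 - 236 = -231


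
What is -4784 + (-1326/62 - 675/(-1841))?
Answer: -274227322/57071 ≈ -4805.0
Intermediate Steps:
-4784 + (-1326/62 - 675/(-1841)) = -4784 + (-1326*1/62 - 675*(-1/1841)) = -4784 + (-663/31 + 675/1841) = -4784 - 1199658/57071 = -274227322/57071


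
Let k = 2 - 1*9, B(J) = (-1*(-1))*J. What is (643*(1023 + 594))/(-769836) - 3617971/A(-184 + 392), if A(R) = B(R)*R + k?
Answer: -943406655541/11100265284 ≈ -84.990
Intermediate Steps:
B(J) = J (B(J) = 1*J = J)
k = -7 (k = 2 - 9 = -7)
A(R) = -7 + R² (A(R) = R*R - 7 = R² - 7 = -7 + R²)
(643*(1023 + 594))/(-769836) - 3617971/A(-184 + 392) = (643*(1023 + 594))/(-769836) - 3617971/(-7 + (-184 + 392)²) = (643*1617)*(-1/769836) - 3617971/(-7 + 208²) = 1039731*(-1/769836) - 3617971/(-7 + 43264) = -346577/256612 - 3617971/43257 = -943406655541/11100265284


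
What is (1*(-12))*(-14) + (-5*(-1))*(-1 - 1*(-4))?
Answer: 183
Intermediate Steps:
(1*(-12))*(-14) + (-5*(-1))*(-1 - 1*(-4)) = -12*(-14) + 5*(-1 + 4) = 168 + 5*3 = 168 + 15 = 183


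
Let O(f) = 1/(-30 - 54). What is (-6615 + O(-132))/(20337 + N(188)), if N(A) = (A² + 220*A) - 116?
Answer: -555661/8141700 ≈ -0.068249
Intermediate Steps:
N(A) = -116 + A² + 220*A
O(f) = -1/84 (O(f) = 1/(-84) = -1/84)
(-6615 + O(-132))/(20337 + N(188)) = (-6615 - 1/84)/(20337 + (-116 + 188² + 220*188)) = -555661/(84*(20337 + (-116 + 35344 + 41360))) = -555661/(84*(20337 + 76588)) = -555661/84/96925 = -555661/84*1/96925 = -555661/8141700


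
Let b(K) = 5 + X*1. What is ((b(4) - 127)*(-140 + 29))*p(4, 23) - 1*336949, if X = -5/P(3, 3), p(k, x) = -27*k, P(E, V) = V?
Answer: -1819465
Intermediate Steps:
X = -5/3 ≈ -1.6667
b(K) = 10/3 (b(K) = 5 - 5/3*1 = 5 - 5/3 = 10/3)
((b(4) - 127)*(-140 + 29))*p(4, 23) - 1*336949 = ((10/3 - 127)*(-140 + 29))*(-27*4) - 1*336949 = -371/3*(-111)*(-108) - 336949 = 13727*(-108) - 336949 = -1482516 - 336949 = -1819465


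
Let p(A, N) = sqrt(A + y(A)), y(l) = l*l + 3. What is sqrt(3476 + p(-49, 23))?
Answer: sqrt(3476 + sqrt(2355)) ≈ 59.368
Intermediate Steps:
y(l) = 3 + l**2 (y(l) = l**2 + 3 = 3 + l**2)
p(A, N) = sqrt(3 + A + A**2) (p(A, N) = sqrt(A + (3 + A**2)) = sqrt(3 + A + A**2))
sqrt(3476 + p(-49, 23)) = sqrt(3476 + sqrt(3 - 49 + (-49)**2)) = sqrt(3476 + sqrt(3 - 49 + 2401)) = sqrt(3476 + sqrt(2355))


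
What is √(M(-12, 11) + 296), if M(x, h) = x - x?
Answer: 2*√74 ≈ 17.205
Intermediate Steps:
M(x, h) = 0
√(M(-12, 11) + 296) = √(0 + 296) = √296 = 2*√74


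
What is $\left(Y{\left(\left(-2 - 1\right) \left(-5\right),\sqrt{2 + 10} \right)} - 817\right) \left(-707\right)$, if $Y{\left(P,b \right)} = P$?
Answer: $567014$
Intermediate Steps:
$\left(Y{\left(\left(-2 - 1\right) \left(-5\right),\sqrt{2 + 10} \right)} - 817\right) \left(-707\right) = \left(\left(-2 - 1\right) \left(-5\right) - 817\right) \left(-707\right) = \left(\left(-3\right) \left(-5\right) - 817\right) \left(-707\right) = \left(15 - 817\right) \left(-707\right) = \left(-802\right) \left(-707\right) = 567014$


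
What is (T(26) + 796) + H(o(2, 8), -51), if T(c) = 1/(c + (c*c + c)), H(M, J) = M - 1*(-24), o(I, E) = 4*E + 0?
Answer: 620257/728 ≈ 852.00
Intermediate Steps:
o(I, E) = 4*E
H(M, J) = 24 + M (H(M, J) = M + 24 = 24 + M)
T(c) = 1/(c**2 + 2*c) (T(c) = 1/(c + (c**2 + c)) = 1/(c + (c + c**2)) = 1/(c**2 + 2*c))
(T(26) + 796) + H(o(2, 8), -51) = (1/(26*(2 + 26)) + 796) + (24 + 4*8) = ((1/26)/28 + 796) + (24 + 32) = ((1/26)*(1/28) + 796) + 56 = (1/728 + 796) + 56 = 579489/728 + 56 = 620257/728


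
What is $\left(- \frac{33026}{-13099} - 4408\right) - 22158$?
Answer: $- \frac{347955008}{13099} \approx -26563.0$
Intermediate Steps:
$\left(- \frac{33026}{-13099} - 4408\right) - 22158 = \left(\left(-33026\right) \left(- \frac{1}{13099}\right) - 4408\right) - 22158 = \left(\frac{33026}{13099} - 4408\right) - 22158 = - \frac{57707366}{13099} - 22158 = - \frac{347955008}{13099}$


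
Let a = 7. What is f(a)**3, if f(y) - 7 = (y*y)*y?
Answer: 42875000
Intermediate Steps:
f(y) = 7 + y**3 (f(y) = 7 + (y*y)*y = 7 + y**2*y = 7 + y**3)
f(a)**3 = (7 + 7**3)**3 = (7 + 343)**3 = 350**3 = 42875000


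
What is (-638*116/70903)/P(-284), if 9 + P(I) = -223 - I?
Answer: -18502/921739 ≈ -0.020073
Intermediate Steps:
P(I) = -232 - I (P(I) = -9 + (-223 - I) = -232 - I)
(-638*116/70903)/P(-284) = (-638*116/70903)/(-232 - 1*(-284)) = (-74008*1/70903)/(-232 + 284) = -74008/70903/52 = -74008/70903*1/52 = -18502/921739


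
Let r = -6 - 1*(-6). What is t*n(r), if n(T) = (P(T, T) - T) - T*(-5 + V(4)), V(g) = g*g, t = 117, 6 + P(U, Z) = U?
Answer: -702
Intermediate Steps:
P(U, Z) = -6 + U
V(g) = g²
r = 0 (r = -6 + 6 = 0)
n(T) = -6 - 11*T (n(T) = ((-6 + T) - T) - T*(-5 + 4²) = -6 - T*(-5 + 16) = -6 - T*11 = -6 - 11*T)
t*n(r) = 117*(-6 - 11*0) = 117*(-6 + 0) = 117*(-6) = -702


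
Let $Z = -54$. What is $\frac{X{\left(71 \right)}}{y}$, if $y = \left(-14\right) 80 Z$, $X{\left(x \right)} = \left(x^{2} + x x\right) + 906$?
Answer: $\frac{2747}{15120} \approx 0.18168$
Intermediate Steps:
$X{\left(x \right)} = 906 + 2 x^{2}$ ($X{\left(x \right)} = \left(x^{2} + x^{2}\right) + 906 = 2 x^{2} + 906 = 906 + 2 x^{2}$)
$y = 60480$ ($y = \left(-14\right) 80 \left(-54\right) = \left(-1120\right) \left(-54\right) = 60480$)
$\frac{X{\left(71 \right)}}{y} = \frac{906 + 2 \cdot 71^{2}}{60480} = \left(906 + 2 \cdot 5041\right) \frac{1}{60480} = \left(906 + 10082\right) \frac{1}{60480} = 10988 \cdot \frac{1}{60480} = \frac{2747}{15120}$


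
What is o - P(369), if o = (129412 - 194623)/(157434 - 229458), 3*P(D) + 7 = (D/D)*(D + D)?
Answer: -17484637/72024 ≈ -242.76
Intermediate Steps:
P(D) = -7/3 + 2*D/3 (P(D) = -7/3 + ((D/D)*(D + D))/3 = -7/3 + (1*(2*D))/3 = -7/3 + (2*D)/3 = -7/3 + 2*D/3)
o = 21737/24008 (o = -65211/(-72024) = -65211*(-1/72024) = 21737/24008 ≈ 0.90541)
o - P(369) = 21737/24008 - (-7/3 + (⅔)*369) = 21737/24008 - (-7/3 + 246) = 21737/24008 - 1*731/3 = 21737/24008 - 731/3 = -17484637/72024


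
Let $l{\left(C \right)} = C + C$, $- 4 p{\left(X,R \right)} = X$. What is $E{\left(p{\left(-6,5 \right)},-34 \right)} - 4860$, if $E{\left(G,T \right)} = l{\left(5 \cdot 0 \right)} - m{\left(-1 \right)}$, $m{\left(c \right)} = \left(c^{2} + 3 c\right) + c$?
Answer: $-4857$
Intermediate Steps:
$p{\left(X,R \right)} = - \frac{X}{4}$
$l{\left(C \right)} = 2 C$
$m{\left(c \right)} = c^{2} + 4 c$
$E{\left(G,T \right)} = 3$ ($E{\left(G,T \right)} = 2 \cdot 5 \cdot 0 - - (4 - 1) = 2 \cdot 0 - \left(-1\right) 3 = 0 - -3 = 0 + 3 = 3$)
$E{\left(p{\left(-6,5 \right)},-34 \right)} - 4860 = 3 - 4860 = -4857$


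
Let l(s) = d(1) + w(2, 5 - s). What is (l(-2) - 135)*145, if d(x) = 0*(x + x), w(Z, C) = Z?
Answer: -19285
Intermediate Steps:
d(x) = 0 (d(x) = 0*(2*x) = 0)
l(s) = 2 (l(s) = 0 + 2 = 2)
(l(-2) - 135)*145 = (2 - 135)*145 = -133*145 = -19285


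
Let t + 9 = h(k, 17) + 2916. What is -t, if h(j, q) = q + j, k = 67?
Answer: -2991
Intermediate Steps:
h(j, q) = j + q
t = 2991 (t = -9 + ((67 + 17) + 2916) = -9 + (84 + 2916) = -9 + 3000 = 2991)
-t = -1*2991 = -2991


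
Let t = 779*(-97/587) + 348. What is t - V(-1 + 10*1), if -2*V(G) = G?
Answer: 262709/1174 ≈ 223.77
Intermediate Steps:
t = 128713/587 (t = 779*(-97*1/587) + 348 = 779*(-97/587) + 348 = -75563/587 + 348 = 128713/587 ≈ 219.27)
V(G) = -G/2
t - V(-1 + 10*1) = 128713/587 - (-1)*(-1 + 10*1)/2 = 128713/587 - (-1)*(-1 + 10)/2 = 128713/587 - (-1)*9/2 = 128713/587 - 1*(-9/2) = 128713/587 + 9/2 = 262709/1174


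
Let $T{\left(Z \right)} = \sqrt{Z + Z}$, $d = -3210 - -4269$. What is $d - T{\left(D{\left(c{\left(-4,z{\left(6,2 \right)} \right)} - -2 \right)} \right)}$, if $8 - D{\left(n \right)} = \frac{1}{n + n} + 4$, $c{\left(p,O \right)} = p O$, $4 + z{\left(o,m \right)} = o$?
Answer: $1059 - \frac{7 \sqrt{6}}{6} \approx 1056.1$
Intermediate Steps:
$z{\left(o,m \right)} = -4 + o$
$c{\left(p,O \right)} = O p$
$D{\left(n \right)} = 4 - \frac{1}{2 n}$ ($D{\left(n \right)} = 8 - \left(\frac{1}{n + n} + 4\right) = 8 - \left(\frac{1}{2 n} + 4\right) = 8 - \left(4 + \frac{1}{2 n}\right) = 4 - \frac{1}{2 n}$)
$d = 1059$ ($d = -3210 + 4269 = 1059$)
$T{\left(Z \right)} = \sqrt{2} \sqrt{Z}$ ($T{\left(Z \right)} = \sqrt{2 Z} = \sqrt{2} \sqrt{Z}$)
$d - T{\left(D{\left(c{\left(-4,z{\left(6,2 \right)} \right)} - -2 \right)} \right)} = 1059 - \sqrt{2} \sqrt{4 - \frac{1}{2 \left(\left(-4 + 6\right) \left(-4\right) - -2\right)}} = 1059 - \sqrt{2} \sqrt{4 - \frac{1}{2 \left(2 \left(-4\right) + 2\right)}} = 1059 - \sqrt{2} \sqrt{4 - \frac{1}{2 \left(-8 + 2\right)}} = 1059 - \sqrt{2} \sqrt{4 - \frac{1}{2 \left(-6\right)}} = 1059 - \sqrt{2} \sqrt{4 - - \frac{1}{12}} = 1059 - \sqrt{2} \sqrt{4 + \frac{1}{12}} = 1059 - \sqrt{2} \sqrt{\frac{49}{12}} = 1059 - \sqrt{2} \frac{7 \sqrt{3}}{6} = 1059 - \frac{7 \sqrt{6}}{6}$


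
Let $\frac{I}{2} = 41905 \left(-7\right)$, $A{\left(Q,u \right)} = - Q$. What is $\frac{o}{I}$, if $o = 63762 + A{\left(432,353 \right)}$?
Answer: $- \frac{6333}{58667} \approx -0.10795$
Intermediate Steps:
$o = 63330$ ($o = 63762 - 432 = 63330$)
$I = -586670$ ($I = 2 \cdot 41905 \left(-7\right) = 2 \left(-293335\right) = -586670$)
$\frac{o}{I} = \frac{63330}{-586670} = 63330 \left(- \frac{1}{586670}\right) = - \frac{6333}{58667}$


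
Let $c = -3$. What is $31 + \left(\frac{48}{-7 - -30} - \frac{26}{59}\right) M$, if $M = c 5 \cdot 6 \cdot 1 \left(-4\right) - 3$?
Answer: $\frac{839605}{1357} \approx 618.72$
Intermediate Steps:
$M = 357$ ($M = - 3 \cdot 5 \cdot 6 \cdot 1 \left(-4\right) - 3 = - 3 \cdot 30 \cdot 1 \left(-4\right) - 3 = - 3 \cdot 30 \left(-4\right) - 3 = \left(-3\right) \left(-120\right) - 3 = 360 - 3 = 357$)
$31 + \left(\frac{48}{-7 - -30} - \frac{26}{59}\right) M = 31 + \left(\frac{48}{-7 - -30} - \frac{26}{59}\right) 357 = 31 + \left(\frac{48}{-7 + 30} - \frac{26}{59}\right) 357 = 31 + \left(\frac{48}{23} - \frac{26}{59}\right) 357 = 31 + \frac{2234}{1357} \cdot 357 = 31 + \frac{797538}{1357} = \frac{839605}{1357}$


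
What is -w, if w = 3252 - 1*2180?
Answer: -1072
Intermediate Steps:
w = 1072 (w = 3252 - 2180 = 1072)
-w = -1*1072 = -1072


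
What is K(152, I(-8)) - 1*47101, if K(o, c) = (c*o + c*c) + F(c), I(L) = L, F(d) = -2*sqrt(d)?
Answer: -48253 - 4*I*sqrt(2) ≈ -48253.0 - 5.6569*I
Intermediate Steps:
K(o, c) = c**2 - 2*sqrt(c) + c*o (K(o, c) = (c*o + c*c) - 2*sqrt(c) = (c*o + c**2) - 2*sqrt(c) = (c**2 + c*o) - 2*sqrt(c) = c**2 - 2*sqrt(c) + c*o)
K(152, I(-8)) - 1*47101 = ((-8)**2 - 4*I*sqrt(2) - 8*152) - 1*47101 = (64 - 4*I*sqrt(2) - 1216) - 47101 = (-1152 - 4*I*sqrt(2)) - 47101 = -48253 - 4*I*sqrt(2)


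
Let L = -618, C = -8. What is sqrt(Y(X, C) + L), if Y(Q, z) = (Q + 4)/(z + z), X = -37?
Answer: 3*I*sqrt(1095)/4 ≈ 24.818*I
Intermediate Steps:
Y(Q, z) = (4 + Q)/(2*z) (Y(Q, z) = (4 + Q)/((2*z)) = (4 + Q)*(1/(2*z)) = (4 + Q)/(2*z))
sqrt(Y(X, C) + L) = sqrt((1/2)*(4 - 37)/(-8) - 618) = sqrt((1/2)*(-1/8)*(-33) - 618) = sqrt(33/16 - 618) = sqrt(-9855/16) = 3*I*sqrt(1095)/4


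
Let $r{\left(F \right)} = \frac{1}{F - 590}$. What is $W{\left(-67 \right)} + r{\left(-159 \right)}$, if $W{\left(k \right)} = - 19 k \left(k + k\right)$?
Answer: $- \frac{127765919}{749} \approx -1.7058 \cdot 10^{5}$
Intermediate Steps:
$r{\left(F \right)} = \frac{1}{-590 + F}$
$W{\left(k \right)} = - 38 k^{2}$ ($W{\left(k \right)} = - 19 k 2 k = - 19 \cdot 2 k^{2} = - 38 k^{2}$)
$W{\left(-67 \right)} + r{\left(-159 \right)} = - 38 \left(-67\right)^{2} + \frac{1}{-590 - 159} = \left(-38\right) 4489 + \frac{1}{-749} = -170582 - \frac{1}{749} = - \frac{127765919}{749}$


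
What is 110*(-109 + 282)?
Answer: 19030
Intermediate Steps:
110*(-109 + 282) = 110*173 = 19030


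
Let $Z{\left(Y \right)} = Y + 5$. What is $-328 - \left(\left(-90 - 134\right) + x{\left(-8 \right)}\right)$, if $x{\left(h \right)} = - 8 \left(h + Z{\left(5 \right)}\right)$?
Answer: $-88$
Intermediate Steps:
$Z{\left(Y \right)} = 5 + Y$
$x{\left(h \right)} = -80 - 8 h$ ($x{\left(h \right)} = - 8 \left(h + \left(5 + 5\right)\right) = - 8 \left(h + 10\right) = - 8 \left(10 + h\right) = -80 - 8 h$)
$-328 - \left(\left(-90 - 134\right) + x{\left(-8 \right)}\right) = -328 - \left(\left(-90 - 134\right) - 16\right) = -328 - \left(-224 + \left(-80 + 64\right)\right) = -328 - \left(-224 - 16\right) = -328 - -240 = -328 + 240 = -88$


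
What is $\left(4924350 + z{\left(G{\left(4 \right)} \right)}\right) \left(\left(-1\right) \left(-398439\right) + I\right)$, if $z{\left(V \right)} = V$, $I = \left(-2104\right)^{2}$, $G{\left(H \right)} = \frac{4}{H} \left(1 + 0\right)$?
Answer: $23761249284505$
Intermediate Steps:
$G{\left(H \right)} = \frac{4}{H}$ ($G{\left(H \right)} = \frac{4}{H} 1 = \frac{4}{H}$)
$I = 4426816$
$\left(4924350 + z{\left(G{\left(4 \right)} \right)}\right) \left(\left(-1\right) \left(-398439\right) + I\right) = \left(4924350 + \frac{4}{4}\right) \left(\left(-1\right) \left(-398439\right) + 4426816\right) = \left(4924350 + 4 \cdot \frac{1}{4}\right) \left(398439 + 4426816\right) = \left(4924350 + 1\right) 4825255 = 4924351 \cdot 4825255 = 23761249284505$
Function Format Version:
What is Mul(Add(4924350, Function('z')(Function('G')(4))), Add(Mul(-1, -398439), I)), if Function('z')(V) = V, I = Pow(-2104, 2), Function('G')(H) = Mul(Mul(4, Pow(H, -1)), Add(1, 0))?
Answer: 23761249284505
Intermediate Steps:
Function('G')(H) = Mul(4, Pow(H, -1)) (Function('G')(H) = Mul(Mul(4, Pow(H, -1)), 1) = Mul(4, Pow(H, -1)))
I = 4426816
Mul(Add(4924350, Function('z')(Function('G')(4))), Add(Mul(-1, -398439), I)) = Mul(Add(4924350, Mul(4, Pow(4, -1))), Add(Mul(-1, -398439), 4426816)) = Mul(Add(4924350, Mul(4, Rational(1, 4))), Add(398439, 4426816)) = Mul(Add(4924350, 1), 4825255) = Mul(4924351, 4825255) = 23761249284505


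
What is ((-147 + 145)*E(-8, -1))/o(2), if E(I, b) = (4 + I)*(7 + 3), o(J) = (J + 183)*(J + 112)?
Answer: 8/2109 ≈ 0.0037933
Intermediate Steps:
o(J) = (112 + J)*(183 + J) (o(J) = (183 + J)*(112 + J) = (112 + J)*(183 + J))
E(I, b) = 40 + 10*I (E(I, b) = (4 + I)*10 = 40 + 10*I)
((-147 + 145)*E(-8, -1))/o(2) = ((-147 + 145)*(40 + 10*(-8)))/(20496 + 2² + 295*2) = (-2*(40 - 80))/(20496 + 4 + 590) = -2*(-40)/21090 = 80*(1/21090) = 8/2109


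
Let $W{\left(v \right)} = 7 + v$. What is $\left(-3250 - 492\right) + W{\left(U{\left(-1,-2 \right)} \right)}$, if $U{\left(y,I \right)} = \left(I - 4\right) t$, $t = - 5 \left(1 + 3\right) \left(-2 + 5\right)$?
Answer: $-3375$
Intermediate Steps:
$t = -60$ ($t = \left(-5\right) 4 \cdot 3 = \left(-20\right) 3 = -60$)
$U{\left(y,I \right)} = 240 - 60 I$ ($U{\left(y,I \right)} = \left(I - 4\right) \left(-60\right) = \left(-4 + I\right) \left(-60\right) = 240 - 60 I$)
$\left(-3250 - 492\right) + W{\left(U{\left(-1,-2 \right)} \right)} = \left(-3250 - 492\right) + \left(7 + \left(240 - -120\right)\right) = -3742 + \left(7 + \left(240 + 120\right)\right) = -3742 + \left(7 + 360\right) = -3742 + 367 = -3375$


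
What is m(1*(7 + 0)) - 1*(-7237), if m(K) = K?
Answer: 7244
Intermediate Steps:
m(1*(7 + 0)) - 1*(-7237) = 1*(7 + 0) - 1*(-7237) = 1*7 + 7237 = 7 + 7237 = 7244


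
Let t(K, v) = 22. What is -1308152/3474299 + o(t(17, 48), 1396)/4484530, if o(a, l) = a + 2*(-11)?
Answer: -12952/34399 ≈ -0.37652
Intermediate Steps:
o(a, l) = -22 + a (o(a, l) = a - 22 = -22 + a)
-1308152/3474299 + o(t(17, 48), 1396)/4484530 = -1308152/3474299 + (-22 + 22)/4484530 = -1308152*1/3474299 + 0*(1/4484530) = -12952/34399 + 0 = -12952/34399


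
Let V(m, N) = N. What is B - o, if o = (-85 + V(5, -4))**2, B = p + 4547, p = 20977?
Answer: 17603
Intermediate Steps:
B = 25524 (B = 20977 + 4547 = 25524)
o = 7921 (o = (-85 - 4)**2 = (-89)**2 = 7921)
B - o = 25524 - 1*7921 = 25524 - 7921 = 17603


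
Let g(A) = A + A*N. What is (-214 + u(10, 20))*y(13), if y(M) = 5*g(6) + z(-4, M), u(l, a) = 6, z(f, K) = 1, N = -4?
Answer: 18512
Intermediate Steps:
g(A) = -3*A (g(A) = A + A*(-4) = A - 4*A = -3*A)
y(M) = -89 (y(M) = 5*(-3*6) + 1 = 5*(-18) + 1 = -90 + 1 = -89)
(-214 + u(10, 20))*y(13) = (-214 + 6)*(-89) = -208*(-89) = 18512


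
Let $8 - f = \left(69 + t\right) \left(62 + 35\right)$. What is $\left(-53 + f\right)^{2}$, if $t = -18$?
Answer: $24920064$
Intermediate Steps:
$f = -4939$ ($f = 8 - \left(69 - 18\right) \left(62 + 35\right) = 8 - 51 \cdot 97 = 8 - 4947 = -4939$)
$\left(-53 + f\right)^{2} = \left(-53 - 4939\right)^{2} = \left(-4992\right)^{2} = 24920064$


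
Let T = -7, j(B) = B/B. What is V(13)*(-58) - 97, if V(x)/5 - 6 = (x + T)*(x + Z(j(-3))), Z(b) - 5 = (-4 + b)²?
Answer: -48817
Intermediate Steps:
j(B) = 1
Z(b) = 5 + (-4 + b)²
V(x) = 30 + 5*(-7 + x)*(14 + x) (V(x) = 30 + 5*((x - 7)*(x + (5 + (-4 + 1)²))) = 30 + 5*((-7 + x)*(x + (5 + (-3)²))) = 30 + 5*((-7 + x)*(x + (5 + 9))) = 30 + 5*((-7 + x)*(x + 14)) = 30 + 5*((-7 + x)*(14 + x)) = 30 + 5*(-7 + x)*(14 + x))
V(13)*(-58) - 97 = (-460 + 5*13² + 35*13)*(-58) - 97 = (-460 + 5*169 + 455)*(-58) - 97 = (-460 + 845 + 455)*(-58) - 97 = 840*(-58) - 97 = -48720 - 97 = -48817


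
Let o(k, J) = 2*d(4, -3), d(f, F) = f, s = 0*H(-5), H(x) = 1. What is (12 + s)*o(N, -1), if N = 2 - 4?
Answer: 96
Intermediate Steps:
s = 0 (s = 0*1 = 0)
N = -2
o(k, J) = 8 (o(k, J) = 2*4 = 8)
(12 + s)*o(N, -1) = (12 + 0)*8 = 12*8 = 96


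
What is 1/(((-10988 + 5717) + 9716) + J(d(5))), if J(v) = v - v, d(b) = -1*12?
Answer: 1/4445 ≈ 0.00022497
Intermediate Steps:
d(b) = -12
J(v) = 0
1/(((-10988 + 5717) + 9716) + J(d(5))) = 1/(((-10988 + 5717) + 9716) + 0) = 1/((-5271 + 9716) + 0) = 1/(4445 + 0) = 1/4445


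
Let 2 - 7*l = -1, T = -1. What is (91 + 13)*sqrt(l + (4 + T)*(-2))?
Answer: 104*I*sqrt(273)/7 ≈ 245.48*I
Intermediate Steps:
l = 3/7 (l = 2/7 - 1/7*(-1) = 2/7 + 1/7 = 3/7 ≈ 0.42857)
(91 + 13)*sqrt(l + (4 + T)*(-2)) = (91 + 13)*sqrt(3/7 + (4 - 1)*(-2)) = 104*sqrt(3/7 + 3*(-2)) = 104*sqrt(3/7 - 6) = 104*sqrt(-39/7) = 104*(I*sqrt(273)/7) = 104*I*sqrt(273)/7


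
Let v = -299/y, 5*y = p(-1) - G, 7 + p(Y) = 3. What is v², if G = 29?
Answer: 2235025/1089 ≈ 2052.4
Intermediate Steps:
p(Y) = -4 (p(Y) = -7 + 3 = -4)
y = -33/5 (y = (-4 - 1*29)/5 = (-4 - 29)/5 = (⅕)*(-33) = -33/5 ≈ -6.6000)
v = 1495/33 (v = -299/(-33/5) = -299*(-5/33) = 1495/33 ≈ 45.303)
v² = (1495/33)² = 2235025/1089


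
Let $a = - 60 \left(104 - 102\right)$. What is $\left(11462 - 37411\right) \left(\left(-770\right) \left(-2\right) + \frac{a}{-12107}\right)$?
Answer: $- \frac{483816510100}{12107} \approx -3.9962 \cdot 10^{7}$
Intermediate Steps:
$a = -120$ ($a = \left(-60\right) 2 = -120$)
$\left(11462 - 37411\right) \left(\left(-770\right) \left(-2\right) + \frac{a}{-12107}\right) = \left(11462 - 37411\right) \left(\left(-770\right) \left(-2\right) - \frac{120}{-12107}\right) = - 25949 \left(1540 - - \frac{120}{12107}\right) = - 25949 \left(1540 + \frac{120}{12107}\right) = \left(-25949\right) \frac{18644900}{12107} = - \frac{483816510100}{12107}$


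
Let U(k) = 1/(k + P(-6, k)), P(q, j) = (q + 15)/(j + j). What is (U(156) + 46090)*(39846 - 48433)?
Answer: -6422239059458/16227 ≈ -3.9577e+8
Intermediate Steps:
P(q, j) = (15 + q)/(2*j) (P(q, j) = (15 + q)/((2*j)) = (15 + q)*(1/(2*j)) = (15 + q)/(2*j))
U(k) = 1/(k + 9/(2*k)) (U(k) = 1/(k + (15 - 6)/(2*k)) = 1/(k + (1/2)*9/k) = 1/(k + 9/(2*k)))
(U(156) + 46090)*(39846 - 48433) = (2*156/(9 + 2*156**2) + 46090)*(39846 - 48433) = (2*156/(9 + 2*24336) + 46090)*(-8587) = (2*156/(9 + 48672) + 46090)*(-8587) = (2*156/48681 + 46090)*(-8587) = (2*156*(1/48681) + 46090)*(-8587) = (104/16227 + 46090)*(-8587) = (747902534/16227)*(-8587) = -6422239059458/16227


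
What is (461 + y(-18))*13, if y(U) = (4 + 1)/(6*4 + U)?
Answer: 36023/6 ≈ 6003.8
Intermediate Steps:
y(U) = 5/(24 + U)
(461 + y(-18))*13 = (461 + 5/(24 - 18))*13 = (461 + 5/6)*13 = (2771/6)*13 = 36023/6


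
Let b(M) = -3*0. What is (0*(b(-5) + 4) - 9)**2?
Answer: 81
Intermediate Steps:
b(M) = 0
(0*(b(-5) + 4) - 9)**2 = (0*(0 + 4) - 9)**2 = (0*4 - 9)**2 = (0 - 9)**2 = (-9)**2 = 81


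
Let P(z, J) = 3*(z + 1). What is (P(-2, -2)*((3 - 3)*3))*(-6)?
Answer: 0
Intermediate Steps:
P(z, J) = 3 + 3*z (P(z, J) = 3*(1 + z) = 3 + 3*z)
(P(-2, -2)*((3 - 3)*3))*(-6) = ((3 + 3*(-2))*((3 - 3)*3))*(-6) = ((3 - 6)*(0*3))*(-6) = -3*0*(-6) = 0*(-6) = 0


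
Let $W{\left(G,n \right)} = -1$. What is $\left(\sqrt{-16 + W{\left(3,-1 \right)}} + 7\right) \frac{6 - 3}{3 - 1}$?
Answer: $\frac{21}{2} + \frac{3 i \sqrt{17}}{2} \approx 10.5 + 6.1847 i$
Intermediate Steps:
$\left(\sqrt{-16 + W{\left(3,-1 \right)}} + 7\right) \frac{6 - 3}{3 - 1} = \left(\sqrt{-16 - 1} + 7\right) \frac{6 - 3}{3 - 1} = \left(\sqrt{-17} + 7\right) \frac{1}{2} \cdot 3 = \left(i \sqrt{17} + 7\right) \frac{1}{2} \cdot 3 = \left(7 + i \sqrt{17}\right) \frac{3}{2} = \frac{21}{2} + \frac{3 i \sqrt{17}}{2}$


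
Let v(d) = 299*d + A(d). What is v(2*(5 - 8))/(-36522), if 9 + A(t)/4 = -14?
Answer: 943/18261 ≈ 0.051640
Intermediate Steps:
A(t) = -92 (A(t) = -36 + 4*(-14) = -36 - 56 = -92)
v(d) = -92 + 299*d (v(d) = 299*d - 92 = -92 + 299*d)
v(2*(5 - 8))/(-36522) = (-92 + 299*(2*(5 - 8)))/(-36522) = (-92 + 299*(2*(-3)))*(-1/36522) = (-92 + 299*(-6))*(-1/36522) = (-92 - 1794)*(-1/36522) = -1886*(-1/36522) = 943/18261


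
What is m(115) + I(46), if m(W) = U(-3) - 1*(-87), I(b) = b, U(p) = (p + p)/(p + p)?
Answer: 134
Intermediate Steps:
U(p) = 1 (U(p) = (2*p)/((2*p)) = (2*p)*(1/(2*p)) = 1)
m(W) = 88 (m(W) = 1 - 1*(-87) = 1 + 87 = 88)
m(115) + I(46) = 88 + 46 = 134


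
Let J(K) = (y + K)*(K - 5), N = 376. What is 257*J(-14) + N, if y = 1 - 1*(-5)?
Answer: 39440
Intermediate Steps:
y = 6 (y = 1 + 5 = 6)
J(K) = (-5 + K)*(6 + K) (J(K) = (6 + K)*(K - 5) = (6 + K)*(-5 + K) = (-5 + K)*(6 + K))
257*J(-14) + N = 257*(-30 - 14 + (-14)**2) + 376 = 257*(-30 - 14 + 196) + 376 = 257*152 + 376 = 39064 + 376 = 39440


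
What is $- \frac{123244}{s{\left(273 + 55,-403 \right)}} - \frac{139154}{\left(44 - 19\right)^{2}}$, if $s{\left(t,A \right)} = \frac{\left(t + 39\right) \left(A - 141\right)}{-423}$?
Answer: $- \frac{15091112573}{31195000} \approx -483.77$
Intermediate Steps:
$s{\left(t,A \right)} = - \frac{\left(-141 + A\right) \left(39 + t\right)}{423}$ ($s{\left(t,A \right)} = \left(39 + t\right) \left(-141 + A\right) \left(- \frac{1}{423}\right) = \left(-141 + A\right) \left(39 + t\right) \left(- \frac{1}{423}\right) = - \frac{\left(-141 + A\right) \left(39 + t\right)}{423}$)
$- \frac{123244}{s{\left(273 + 55,-403 \right)}} - \frac{139154}{\left(44 - 19\right)^{2}} = - \frac{123244}{13 - - \frac{5239}{141} + \frac{273 + 55}{3} - - \frac{403 \left(273 + 55\right)}{423}} - \frac{139154}{\left(44 - 19\right)^{2}} = - \frac{123244}{13 + \frac{5239}{141} + \frac{1}{3} \cdot 328 - \left(- \frac{403}{423}\right) 328} - \frac{139154}{25^{2}} = - \frac{123244}{13 + \frac{5239}{141} + \frac{328}{3} + \frac{132184}{423}} - \frac{139154}{625} = - \frac{123244}{\frac{199648}{423}} - \frac{139154}{625} = \left(-123244\right) \frac{423}{199648} - \frac{139154}{625} = - \frac{13033053}{49912} - \frac{139154}{625} = - \frac{15091112573}{31195000}$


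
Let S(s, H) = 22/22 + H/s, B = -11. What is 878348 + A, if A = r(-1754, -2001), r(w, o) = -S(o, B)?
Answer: 1757572336/2001 ≈ 8.7835e+5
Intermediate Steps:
S(s, H) = 1 + H/s (S(s, H) = 22*(1/22) + H/s = 1 + H/s)
r(w, o) = -(-11 + o)/o
A = -2012/2001 (A = (11 - 1*(-2001))/(-2001) = -(11 + 2001)/2001 = -1/2001*2012 = -2012/2001 ≈ -1.0055)
878348 + A = 878348 - 2012/2001 = 1757572336/2001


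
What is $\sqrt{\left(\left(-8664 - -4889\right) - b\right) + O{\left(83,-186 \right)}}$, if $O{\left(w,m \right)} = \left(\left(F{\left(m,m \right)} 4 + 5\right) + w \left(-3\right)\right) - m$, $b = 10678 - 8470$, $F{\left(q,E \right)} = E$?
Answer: $i \sqrt{6785} \approx 82.371 i$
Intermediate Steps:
$b = 2208$
$O{\left(w,m \right)} = 5 - 3 w + 3 m$ ($O{\left(w,m \right)} = \left(\left(m 4 + 5\right) + w \left(-3\right)\right) - m = \left(\left(4 m + 5\right) - 3 w\right) - m = \left(\left(5 + 4 m\right) - 3 w\right) - m = \left(5 - 3 w + 4 m\right) - m = 5 - 3 w + 3 m$)
$\sqrt{\left(\left(-8664 - -4889\right) - b\right) + O{\left(83,-186 \right)}} = \sqrt{\left(\left(-8664 - -4889\right) - 2208\right) + \left(5 - 249 + 3 \left(-186\right)\right)} = \sqrt{\left(\left(-8664 + 4889\right) - 2208\right) - 802} = \sqrt{\left(-3775 - 2208\right) - 802} = \sqrt{-5983 - 802} = \sqrt{-6785} = i \sqrt{6785}$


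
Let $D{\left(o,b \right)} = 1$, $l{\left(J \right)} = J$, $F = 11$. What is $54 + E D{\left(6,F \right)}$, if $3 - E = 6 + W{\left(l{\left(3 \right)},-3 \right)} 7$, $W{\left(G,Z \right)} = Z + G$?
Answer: $51$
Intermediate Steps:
$W{\left(G,Z \right)} = G + Z$
$E = -3$ ($E = 3 - \left(6 + \left(3 - 3\right) 7\right) = 3 - \left(6 + 0 \cdot 7\right) = 3 - \left(6 + 0\right) = 3 - 6 = -3$)
$54 + E D{\left(6,F \right)} = 54 - 3 = 51$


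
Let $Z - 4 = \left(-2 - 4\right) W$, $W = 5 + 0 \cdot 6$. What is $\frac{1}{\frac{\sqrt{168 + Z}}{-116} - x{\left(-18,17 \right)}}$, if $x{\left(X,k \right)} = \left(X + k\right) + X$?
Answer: $\frac{127832}{2428737} + \frac{58 \sqrt{142}}{2428737} \approx 0.052918$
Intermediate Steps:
$W = 5$ ($W = 5 + 0 = 5$)
$Z = -26$ ($Z = 4 + \left(-2 - 4\right) 5 = 4 - 30 = -26$)
$x{\left(X,k \right)} = k + 2 X$
$\frac{1}{\frac{\sqrt{168 + Z}}{-116} - x{\left(-18,17 \right)}} = \frac{1}{\frac{\sqrt{168 - 26}}{-116} - \left(17 + 2 \left(-18\right)\right)} = \frac{1}{\sqrt{142} \left(- \frac{1}{116}\right) - \left(17 - 36\right)} = \frac{1}{- \frac{\sqrt{142}}{116} - -19} = \frac{1}{- \frac{\sqrt{142}}{116} + 19} = \frac{1}{19 - \frac{\sqrt{142}}{116}}$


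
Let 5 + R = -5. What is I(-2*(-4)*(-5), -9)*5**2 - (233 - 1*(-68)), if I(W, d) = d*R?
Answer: 1949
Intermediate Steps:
R = -10 (R = -5 - 5 = -10)
I(W, d) = -10*d (I(W, d) = d*(-10) = -10*d)
I(-2*(-4)*(-5), -9)*5**2 - (233 - 1*(-68)) = -10*(-9)*5**2 - (233 - 1*(-68)) = 90*25 - (233 + 68) = 2250 - 1*301 = 2250 - 301 = 1949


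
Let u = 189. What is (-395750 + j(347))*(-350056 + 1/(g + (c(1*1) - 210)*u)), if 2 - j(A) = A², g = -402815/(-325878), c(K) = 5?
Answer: 325895346610212493498/1803677185 ≈ 1.8068e+11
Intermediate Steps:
g = 57545/46554 (g = -402815*(-1/325878) = 57545/46554 ≈ 1.2361)
j(A) = 2 - A²
(-395750 + j(347))*(-350056 + 1/(g + (c(1*1) - 210)*u)) = (-395750 + (2 - 1*347²))*(-350056 + 1/(57545/46554 + (5 - 210)*189)) = (-395750 + (2 - 1*120409))*(-350056 + 1/(57545/46554 - 205*189)) = (-395750 + (2 - 120409))*(-350056 + 1/(57545/46554 - 38745)) = (-395750 - 120407)*(-350056 + 1/(-1803677185/46554)) = -516157*(-350056 - 46554/1803677185) = -516157*(-631388020718914/1803677185) = 325895346610212493498/1803677185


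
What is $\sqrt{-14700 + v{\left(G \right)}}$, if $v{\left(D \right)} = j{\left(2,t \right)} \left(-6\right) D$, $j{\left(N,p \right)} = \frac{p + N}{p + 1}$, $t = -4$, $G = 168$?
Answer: $6 i \sqrt{427} \approx 123.98 i$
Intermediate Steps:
$j{\left(N,p \right)} = \frac{N + p}{1 + p}$
$v{\left(D \right)} = - 4 D$ ($v{\left(D \right)} = \frac{2 - 4}{1 - 4} \left(-6\right) D = \frac{1}{-3} \left(-2\right) \left(-6\right) D = \left(- \frac{1}{3}\right) \left(-2\right) \left(-6\right) D = \frac{2}{3} \left(-6\right) D = - 4 D$)
$\sqrt{-14700 + v{\left(G \right)}} = \sqrt{-14700 - 672} = \sqrt{-15372} = 6 i \sqrt{427}$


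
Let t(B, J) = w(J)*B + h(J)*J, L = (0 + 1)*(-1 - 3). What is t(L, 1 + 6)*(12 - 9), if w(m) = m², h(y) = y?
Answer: -441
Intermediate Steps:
L = -4 (L = 1*(-4) = -4)
t(B, J) = J² + B*J² (t(B, J) = J²*B + J*J = B*J² + J² = J² + B*J²)
t(L, 1 + 6)*(12 - 9) = ((1 + 6)²*(1 - 4))*(12 - 9) = (7²*(-3))*3 = (49*(-3))*3 = -147*3 = -441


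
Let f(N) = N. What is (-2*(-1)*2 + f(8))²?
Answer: 144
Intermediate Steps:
(-2*(-1)*2 + f(8))² = (-2*(-1)*2 + 8)² = (2*2 + 8)² = (4 + 8)² = 12² = 144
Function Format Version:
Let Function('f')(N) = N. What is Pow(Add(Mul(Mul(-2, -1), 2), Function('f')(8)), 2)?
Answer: 144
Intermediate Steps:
Pow(Add(Mul(Mul(-2, -1), 2), Function('f')(8)), 2) = Pow(Add(Mul(Mul(-2, -1), 2), 8), 2) = Pow(Add(Mul(2, 2), 8), 2) = Pow(Add(4, 8), 2) = Pow(12, 2) = 144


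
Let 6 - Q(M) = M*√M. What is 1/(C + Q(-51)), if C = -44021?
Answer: -44015/1937452876 - 51*I*√51/1937452876 ≈ -2.2718e-5 - 1.8799e-7*I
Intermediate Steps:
Q(M) = 6 - M^(3/2) (Q(M) = 6 - M*√M = 6 - M^(3/2))
1/(C + Q(-51)) = 1/(-44021 + (6 - (-51)^(3/2))) = 1/(-44021 + (6 - (-51)*I*√51)) = 1/(-44021 + (6 + 51*I*√51)) = 1/(-44015 + 51*I*√51)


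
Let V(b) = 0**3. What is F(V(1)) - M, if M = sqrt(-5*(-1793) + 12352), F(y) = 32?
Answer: 32 - sqrt(21317) ≈ -114.00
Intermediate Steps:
V(b) = 0
M = sqrt(21317) (M = sqrt(8965 + 12352) = sqrt(21317) ≈ 146.00)
F(V(1)) - M = 32 - sqrt(21317)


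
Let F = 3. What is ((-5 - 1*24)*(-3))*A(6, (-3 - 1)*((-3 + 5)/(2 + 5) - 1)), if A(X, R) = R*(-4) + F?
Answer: -5133/7 ≈ -733.29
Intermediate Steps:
A(X, R) = 3 - 4*R (A(X, R) = R*(-4) + 3 = -4*R + 3 = 3 - 4*R)
((-5 - 1*24)*(-3))*A(6, (-3 - 1)*((-3 + 5)/(2 + 5) - 1)) = ((-5 - 1*24)*(-3))*(3 - 4*(-3 - 1)*((-3 + 5)/(2 + 5) - 1)) = ((-5 - 24)*(-3))*(3 - (-16)*(2/7 - 1)) = (-29*(-3))*(3 - (-16)*(2*(⅐) - 1)) = 87*(3 - (-16)*(2/7 - 1)) = 87*(3 - (-16)*(-5)/7) = 87*(3 - 4*20/7) = 87*(3 - 80/7) = 87*(-59/7) = -5133/7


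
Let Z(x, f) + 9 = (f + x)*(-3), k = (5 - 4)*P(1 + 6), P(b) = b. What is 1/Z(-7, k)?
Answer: -1/9 ≈ -0.11111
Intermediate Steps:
k = 7 (k = (5 - 4)*(1 + 6) = 1*7 = 7)
Z(x, f) = -9 - 3*f - 3*x (Z(x, f) = -9 + (f + x)*(-3) = -9 + (-3*f - 3*x) = -9 - 3*f - 3*x)
1/Z(-7, k) = 1/(-9 - 3*7 - 3*(-7)) = 1/(-9 - 21 + 21) = 1/(-9) = -1/9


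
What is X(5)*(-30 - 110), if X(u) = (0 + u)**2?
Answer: -3500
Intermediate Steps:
X(u) = u**2
X(5)*(-30 - 110) = 5**2*(-30 - 110) = 25*(-140) = -3500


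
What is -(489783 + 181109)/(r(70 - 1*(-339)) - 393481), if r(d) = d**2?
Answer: 167723/56550 ≈ 2.9659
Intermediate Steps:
-(489783 + 181109)/(r(70 - 1*(-339)) - 393481) = -(489783 + 181109)/((70 - 1*(-339))**2 - 393481) = -670892/((70 + 339)**2 - 393481) = -670892/(409**2 - 393481) = -670892/(167281 - 393481) = -670892/(-226200) = -670892*(-1)/226200 = -1*(-167723/56550) = 167723/56550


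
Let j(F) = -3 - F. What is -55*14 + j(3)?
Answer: -776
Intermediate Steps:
-55*14 + j(3) = -55*14 + (-3 - 1*3) = -770 + (-3 - 3) = -770 - 6 = -776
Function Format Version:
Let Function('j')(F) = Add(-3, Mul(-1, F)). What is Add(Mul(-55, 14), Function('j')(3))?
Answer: -776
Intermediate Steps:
Add(Mul(-55, 14), Function('j')(3)) = Add(Mul(-55, 14), Add(-3, Mul(-1, 3))) = Add(-770, Add(-3, -3)) = Add(-770, -6) = -776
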